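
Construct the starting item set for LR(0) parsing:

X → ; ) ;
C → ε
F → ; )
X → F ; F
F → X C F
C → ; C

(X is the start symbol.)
{ [F → . ; )], [F → . X C F], [X → . ; ) ;], [X → . F ; F], [X' → . X] }

First, augment the grammar with X' → X
I₀ = CLOSURE({ [X' → . X] }):
  [X' → . X] has the dot before X: add [X → . ; ) ;], [X → . F ; F]
  [X → . F ; F] has the dot before F: add [F → . ; )], [F → . X C F]
No further items can be added.

I₀ = { [F → . ; )], [F → . X C F], [X → . ; ) ;], [X → . F ; F], [X' → . X] }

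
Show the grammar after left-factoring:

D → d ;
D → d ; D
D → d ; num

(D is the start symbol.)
D → d ; D'
D' → ε
D' → D
D' → num

Left-factoring transforms A → αβ₁ | αβ₂ into A → αA' and A' → β₁ | β₂
(α is the longest common prefix among the alternatives). Repeat until
no nonterminal has two alternatives with a common prefix.

Round 1: D has alternatives sharing prefix 'd ;'. Introduce D': D → d ; D'
  Add: D' → ε
  Add: D' → D
  Add: D' → num

No remaining common prefixes — done.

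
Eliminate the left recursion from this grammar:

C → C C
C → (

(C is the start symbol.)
C → ( C'
C' → C C'
C' → ε

C is directly left-recursive. The standard transformation for
  A → A α₁ | ... | A α_m | β₁ | ... | β_n
is
  A  → β₁ A' | ... | β_n A'
  A' → α₁ A' | ... | α_m A' | ε

C → ( becomes C → ( C'
C → C C becomes C' → C C'
Add C' → ε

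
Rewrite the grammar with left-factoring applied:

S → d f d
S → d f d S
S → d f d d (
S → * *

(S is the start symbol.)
Left-factoring transforms A → αβ₁ | αβ₂ into A → αA' and A' → β₁ | β₂
(α is the longest common prefix among the alternatives). Repeat until
no nonterminal has two alternatives with a common prefix.

Round 1: S has alternatives sharing prefix 'd f d'. Introduce S': S → d f d S'
  Add: S' → ε
  Add: S' → S
  Add: S' → d (

No remaining common prefixes — done.

Resulting grammar:
S → d f d S'
S' → ε
S' → S
S' → d (
S → * *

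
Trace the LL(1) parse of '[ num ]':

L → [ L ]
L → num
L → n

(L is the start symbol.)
LL(1) parsing maintains a stack (initially the start symbol over $) and the input. At each step: if the stack top is a terminal, match it against the current input token; if it is a non-terminal N, replace it with the RHS of M[N, lookahead] (the unique production whose predict set contains the lookahead).

Stack is shown with the top on the left.

Stack    Input      Action
--------------------------
L $      [ num ] $  output L → [ L ]
[ L ] $  [ num ] $  match '['
L ] $    num ] $    output L → num
num ] $  num ] $    match 'num'
] $      ] $        match ']'
$        $          accept

The string is accepted.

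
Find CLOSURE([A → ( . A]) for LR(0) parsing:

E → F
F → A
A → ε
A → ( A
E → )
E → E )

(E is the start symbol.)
Start with: [A → ( . A]
  [A → ( . A] has the dot before A: add [A → .], [A → . ( A]
No further items can be added.

CLOSURE = { [A → ( . A], [A → . ( A], [A → .] }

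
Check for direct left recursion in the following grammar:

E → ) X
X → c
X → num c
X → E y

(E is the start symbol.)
Direct left recursion occurs when N → N α for some non-terminal N (the right-hand side begins with the left-hand side itself).

E → ) X: starts with ')'
X → c: starts with c
X → num c: starts with num
X → E y: starts with E

No direct left recursion found.

Answer: No direct left recursion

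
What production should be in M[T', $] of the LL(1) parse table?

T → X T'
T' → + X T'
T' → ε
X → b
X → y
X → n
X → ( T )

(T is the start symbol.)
T' → ε

To find M[T', $], we find productions for T' where $ is in the predict set (PREDICT(N → α) = (FIRST(α) \ {ε}) ∪ (FOLLOW(N) if α ⇒* ε)).

Relevant sets:
  FOLLOW(T') = { $, ')' }

T' → + X T': PREDICT = { '+' }
T' → ε: PREDICT = { $, ')' }
  $ is in predict set, so this production goes in M[T', $]

M[T', $] = T' → ε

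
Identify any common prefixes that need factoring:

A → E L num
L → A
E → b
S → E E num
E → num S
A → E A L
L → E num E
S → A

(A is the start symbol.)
Yes, A has productions with common prefix 'E'

Left-factoring is needed when two productions for the same non-terminal
share a common prefix on the right-hand side.

Productions for A:
  A → E L num
  A → E A L
Productions for L:
  L → A
  L → E num E
Productions for E:
  E → b
  E → num S
Productions for S:
  S → E E num
  S → A

Found common prefix 'E' in productions for A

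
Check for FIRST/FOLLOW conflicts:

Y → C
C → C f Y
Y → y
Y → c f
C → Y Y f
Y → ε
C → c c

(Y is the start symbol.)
Yes. Y → C with FOLLOW(Y) on { 'c', 'f', 'y' }; Y → y with FOLLOW(Y) on { 'y' }; Y → c f with FOLLOW(Y) on { 'c' }

Nullable non-terminals: Y.
FIRST sets used below: FIRST(C) = { 'c', 'f', 'y' }

Y: nullable alternative(s) Y → ε; FOLLOW(Y) = { $, 'c', 'f', 'y' }
  Y → C: FIRST \ {ε} = { 'c', 'f', 'y' } — overlaps FOLLOW(Y) on { 'c', 'f', 'y' }: CONFLICT
  Y → y: FIRST \ {ε} = { 'y' } — overlaps FOLLOW(Y) on { 'y' }: CONFLICT
  Y → c f: FIRST \ {ε} = { 'c' } — overlaps FOLLOW(Y) on { 'c' }: CONFLICT
  Y → ε: FIRST \ {ε} = { } — this is the only nullable alternative, skip

C has no nullable alternative, so no FIRST/FOLLOW check is needed there.

So the grammar has 3 FIRST/FOLLOW conflicts (marked CONFLICT above).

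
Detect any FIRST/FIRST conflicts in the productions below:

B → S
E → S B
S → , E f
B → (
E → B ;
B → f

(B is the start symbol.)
A FIRST/FIRST conflict occurs when two productions N → α and N → β for the same non-terminal have FIRST(α) ∩ FIRST(β) ≠ ∅ (with ε ∈ FIRST of a nullable right-hand side, so two nullable alternatives also conflict).

FIRST sets of the non-terminals at (or reachable through a nullable prefix from) the front of some alternative:
  FIRST(S) = { ',' }
  FIRST(B) = { '(', ',', 'f' }

Productions for B:
  B → S: FIRST = { ',' }
  B → (: FIRST = { '(' }
  B → f: FIRST = { 'f' }
Productions for E:
  E → S B: FIRST = { ',' }
  E → B ;: FIRST = { '(', ',', 'f' }
S has only one production, so no FIRST/FIRST conflict is possible there.

Conflict for E: E → S B and E → B ;
  Overlap: { ',' }

Answer: Yes. E → S B / E → B ';' on { ',' }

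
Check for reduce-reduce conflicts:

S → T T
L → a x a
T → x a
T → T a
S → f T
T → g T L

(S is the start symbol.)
A reduce-reduce conflict occurs when an LR(0) state has two complete items [A → α .] and [B → β .] — both call for a reduction, and with no lookahead the parser cannot choose between them.

Augment with S' → S and build the canonical LR(0) collection (I0 = CLOSURE({[S' → . S]}), then GOTO on every symbol after a dot until no new states appear). It has 15 states:
  I0: { [S → . T T], [S → . f T], [S' → . S], [T → . T a], [T → . g T L], [T → . x a] }  — shift
  I1: { [S' → S .] }  — accept
  I2: { [S → T . T], [T → . T a], [T → . g T L], [T → . x a], [T → T . a] }  — shift
  I3: { [S → f . T], [T → . T a], [T → . g T L], [T → . x a] }  — shift
  I4: { [T → . T a], [T → . g T L], [T → . x a], [T → g . T L] }  — shift
  I5: { [T → x . a] }  — shift
  I6: { [T → x a .] }  — reduce
  I7: { [L → . a x a], [T → T . a], [T → g T . L] }  — shift
  I8: { [T → g T L .] }  — reduce
  I9: { [L → a . x a], [T → T a .] }  — shift, reduce
  I10: { [L → a x . a] }  — shift
  I11: { [L → a x a .] }  — reduce
  I12: { [S → f T .], [T → T . a] }  — shift, reduce
  I13: { [T → T a .] }  — reduce
  I14: { [S → T T .], [T → T . a] }  — shift, reduce

No state contains more than one complete item.

Answer: No reduce-reduce conflicts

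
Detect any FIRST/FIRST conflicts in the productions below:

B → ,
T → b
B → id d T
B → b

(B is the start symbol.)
Productions for B:
  B → ,: FIRST = { ',' }
  B → id d T: FIRST = { 'id' }
  B → b: FIRST = { 'b' }
T has only one production, so no FIRST/FIRST conflict is possible there.

All alternatives of each non-terminal have pairwise disjoint FIRST sets.

Answer: No FIRST/FIRST conflicts.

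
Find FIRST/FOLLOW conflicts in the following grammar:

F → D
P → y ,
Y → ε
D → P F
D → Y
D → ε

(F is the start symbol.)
No FIRST/FOLLOW conflicts.

A FIRST/FOLLOW conflict occurs when a non-terminal N has a nullable alternative N → β (β ⇒* ε) and another alternative N → α with FIRST(α) ∩ FOLLOW(N) ≠ ∅: on such a lookahead the parser cannot decide between expanding α and letting N vanish via β.

Nullable non-terminals: D, F, Y.
FIRST sets used below: FIRST(P) = { 'y' }, FIRST(Y) = { ε }

D: nullable alternative(s) D → Y, D → ε; FOLLOW(D) = { $ }
  D → P F: FIRST \ {ε} = { 'y' } — disjoint from FOLLOW(D)
  D → Y: FIRST \ {ε} = { } — disjoint from FOLLOW(D)
  D → ε: FIRST \ {ε} = { } — disjoint from FOLLOW(D)
F has a nullable alternative but only one production, so nothing to check.
Y has a nullable alternative but only one production, so nothing to check.

P has no nullable alternative, so no FIRST/FOLLOW check is needed there.

No FIRST/FOLLOW conflicts found.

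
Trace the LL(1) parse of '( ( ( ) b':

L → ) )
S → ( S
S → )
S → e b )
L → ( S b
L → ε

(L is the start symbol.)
LL(1) parsing maintains a stack (initially the start symbol over $) and the input. At each step: if the stack top is a terminal, match it against the current input token; if it is a non-terminal N, replace it with the RHS of M[N, lookahead] (the unique production whose predict set contains the lookahead).

Stack is shown with the top on the left.

Stack    Input        Action
----------------------------
L $      ( ( ( ) b $  output L → ( S b
( S b $  ( ( ( ) b $  match '('
S b $    ( ( ) b $    output S → ( S
( S b $  ( ( ) b $    match '('
S b $    ( ) b $      output S → ( S
( S b $  ( ) b $      match '('
S b $    ) b $        output S → )
) b $    ) b $        match ')'
b $      b $          match 'b'
$        $            accept

The string is accepted.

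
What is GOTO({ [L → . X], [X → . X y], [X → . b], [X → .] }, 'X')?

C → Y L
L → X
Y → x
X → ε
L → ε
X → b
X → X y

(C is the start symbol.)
{ [L → X .], [X → X . y] }

GOTO(I, 'X') = CLOSURE({ [A → αX.β] : [A → α.Xβ] ∈ I, X = 'X' })

Items with dot before 'X', with the dot advanced:
  [L → . X] → [L → X .]
  [X → . X y] → [X → X . y]
Closure adds nothing (no advanced item has the dot before a non-terminal).

GOTO = { [L → X .], [X → X . y] }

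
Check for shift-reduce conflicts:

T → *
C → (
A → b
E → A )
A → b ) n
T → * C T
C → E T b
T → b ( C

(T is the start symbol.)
Yes — I1: [T → * .] vs [A → . b]; I9: [A → b .] vs [A → b . ) n]

Augment with T' → T and build the canonical LR(0) collection (I0 = CLOSURE({[T' → . T]}), then GOTO on every symbol after a dot until no new states appear). It has 17 states:
  I0: { [T → . * C T], [T → . *], [T → . b ( C], [T' → . T] }  — shift
  I1: { [A → . b ) n], [A → . b], [C → . (], [C → . E T b], [E → . A )], [T → * . C T], [T → * .] }  — shift, reduce
  I2: { [T' → T .] }  — accept
  I3: { [T → b . ( C] }  — shift
  I4: { [A → . b ) n], [A → . b], [C → . (], [C → . E T b], [E → . A )], [T → b ( . C] }  — shift
  I5: { [C → ( .] }  — reduce
  I6: { [E → A . )] }  — shift
  I7: { [T → b ( C .] }  — reduce
  I8: { [C → E . T b], [T → . * C T], [T → . *], [T → . b ( C] }  — shift
  I9: { [A → b . ) n], [A → b .] }  — shift, reduce
  I10: { [A → b ) . n] }  — shift
  I11: { [A → b ) n .] }  — reduce
  I12: { [C → E T . b] }  — shift
  I13: { [C → E T b .] }  — reduce
  I14: { [E → A ) .] }  — reduce
  I15: { [T → * C . T], [T → . * C T], [T → . *], [T → . b ( C] }  — shift
  I16: { [T → * C T .] }  — reduce

I1 contains reduce item [T → * .] and shift items [A → . b], [A → . b ) n], [C → . (] — shift-reduce conflict.
I9 contains reduce item [A → b .] and shift item [A → b . ) n] — shift-reduce conflict.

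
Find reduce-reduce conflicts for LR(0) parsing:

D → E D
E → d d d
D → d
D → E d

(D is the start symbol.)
Augment with D' → D and build the canonical LR(0) collection (I0 = CLOSURE({[D' → . D]}), then GOTO on every symbol after a dot until no new states appear). It has 8 states:
  I0: { [D → . E D], [D → . E d], [D → . d], [D' → . D], [E → . d d d] }  — shift
  I1: { [D' → D .] }  — accept
  I2: { [D → . E D], [D → . E d], [D → . d], [D → E . D], [D → E . d], [E → . d d d] }  — shift
  I3: { [D → d .], [E → d . d d] }  — shift, reduce
  I4: { [E → d d . d] }  — shift
  I5: { [E → d d d .] }  — reduce
  I6: { [D → E D .] }  — reduce
  I7: { [D → E d .], [D → d .], [E → d . d d] }  — shift, 2 reduces

I7 contains complete items [D → E d .], [D → d .] — reduce-reduce conflict.

Answer: Yes — I7: [D → E d .] vs [D → d .]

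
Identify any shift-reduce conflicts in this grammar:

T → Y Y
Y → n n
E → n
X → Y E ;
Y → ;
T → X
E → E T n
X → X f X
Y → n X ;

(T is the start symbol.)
A shift-reduce conflict occurs when an LR(0) state has both:
  - a complete (reduce) item [A → α .] (dot at the end), and
  - a shift item [B → β . c γ] (dot before a terminal).

Augment with T' → T and build the canonical LR(0) collection (I0 = CLOSURE({[T' → . T]}), then GOTO on every symbol after a dot until no new states appear). It has 19 states:
  I0: { [T → . X], [T → . Y Y], [T' → . T], [X → . X f X], [X → . Y E ;], [Y → . ;], [Y → . n X ;], [Y → . n n] }  — shift
  I1: { [Y → ; .] }  — reduce
  I2: { [T' → T .] }  — accept
  I3: { [T → X .], [X → X . f X] }  — shift, reduce
  I4: { [E → . E T n], [E → . n], [T → Y . Y], [X → Y . E ;], [Y → . ;], [Y → . n X ;], [Y → . n n] }  — shift
  I5: { [X → . X f X], [X → . Y E ;], [Y → . ;], [Y → . n X ;], [Y → . n n], [Y → n . X ;], [Y → n . n] }  — shift
  I6: { [X → X . f X], [Y → n X . ;] }  — shift
  I7: { [E → . E T n], [E → . n], [X → Y . E ;] }  — shift
  I8: { [X → . X f X], [X → . Y E ;], [Y → . ;], [Y → . n X ;], [Y → . n n], [Y → n . X ;], [Y → n . n], [Y → n n .] }  — shift, reduce
  I9: { [E → E . T n], [T → . X], [T → . Y Y], [X → . X f X], [X → . Y E ;], [X → Y E . ;], [Y → . ;], [Y → . n X ;], [Y → . n n] }  — shift
  I10: { [E → n .] }  — reduce
  I11: { [X → Y E ; .], [Y → ; .] }  — 2 reduces
  I12: { [E → E T . n] }  — shift
  I13: { [E → E T n .] }  — reduce
  I14: { [Y → n X ; .] }  — reduce
  I15: { [X → . X f X], [X → . Y E ;], [X → X f . X], [Y → . ;], [Y → . n X ;], [Y → . n n] }  — shift
  I16: { [X → X . f X], [X → X f X .] }  — shift, reduce
  I17: { [T → Y Y .] }  — reduce
  I18: { [E → n .], [X → . X f X], [X → . Y E ;], [Y → . ;], [Y → . n X ;], [Y → . n n], [Y → n . X ;], [Y → n . n] }  — shift, reduce

I3 contains reduce item [T → X .] and shift item [X → X . f X] — shift-reduce conflict.
I8 contains reduce item [Y → n n .] and shift items [Y → . ;], [Y → . n X ;], [Y → . n n], [Y → n . n] — shift-reduce conflict.
I16 contains reduce item [X → X f X .] and shift item [X → X . f X] — shift-reduce conflict.
I18 contains reduce item [E → n .] and shift items [Y → . ;], [Y → . n X ;], [Y → . n n], [Y → n . n] — shift-reduce conflict.

Answer: Yes — I3: [T → X .] vs [X → X . f X]; I8: [Y → n n .] vs [Y → . ;]; I16: [X → X f X .] vs [X → X . f X]; I18: [E → n .] vs [Y → . ;]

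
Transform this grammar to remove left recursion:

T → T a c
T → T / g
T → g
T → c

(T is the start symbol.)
T → g T'
T → c T'
T' → a c T'
T' → / g T'
T' → ε

T is directly left-recursive. The standard transformation for
  A → A α₁ | ... | A α_m | β₁ | ... | β_n
is
  A  → β₁ A' | ... | β_n A'
  A' → α₁ A' | ... | α_m A' | ε

T → g becomes T → g T'
T → c becomes T → c T'
T → T a c becomes T' → a c T'
T → T / g becomes T' → / g T'
Add T' → ε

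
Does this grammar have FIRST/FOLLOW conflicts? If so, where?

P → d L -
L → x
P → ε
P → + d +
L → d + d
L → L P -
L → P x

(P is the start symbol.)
A FIRST/FOLLOW conflict occurs when a non-terminal N has a nullable alternative N → β (β ⇒* ε) and another alternative N → α with FIRST(α) ∩ FOLLOW(N) ≠ ∅: on such a lookahead the parser cannot decide between expanding α and letting N vanish via β.

Nullable non-terminals: P.

P: nullable alternative(s) P → ε; FOLLOW(P) = { $, '-', 'x' }
  P → d L -: FIRST \ {ε} = { 'd' } — disjoint from FOLLOW(P)
  P → ε: FIRST \ {ε} = { } — this is the only nullable alternative, skip
  P → + d +: FIRST \ {ε} = { '+' } — disjoint from FOLLOW(P)

L has no nullable alternative, so no FIRST/FOLLOW check is needed there.

No FIRST/FOLLOW conflicts found.

Answer: No FIRST/FOLLOW conflicts.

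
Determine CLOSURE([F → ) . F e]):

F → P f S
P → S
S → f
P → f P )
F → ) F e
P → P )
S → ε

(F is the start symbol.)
To compute CLOSURE, for each item [A → α.Bβ] where B is a non-terminal, add [B → .γ] for all productions B → γ; repeat for the newly added items until nothing changes.

Start with: [F → ) . F e]
  [F → ) . F e] has the dot before F: add [F → . P f S], [F → . ) F e]
  [F → . P f S] has the dot before P: add [P → . S], [P → . f P )], [P → . P )]
  [P → . S] has the dot before S: add [S → . f], [S → .]
No further items can be added.

CLOSURE = { [F → ) . F e], [F → . ) F e], [F → . P f S], [P → . P )], [P → . S], [P → . f P )], [S → . f], [S → .] }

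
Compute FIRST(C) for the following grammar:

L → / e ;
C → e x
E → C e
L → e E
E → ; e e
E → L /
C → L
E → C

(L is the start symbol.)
FIRST sets of the other non-terminals involved (by the same procedure, iterated to a fixed point):
  FIRST(L) = { '/', 'e' }

From C → e x:
  - e is a terminal: add 'e' and stop
From C → L:
  - L is a non-terminal: add FIRST(L) \ {ε} = { '/', 'e' }
    L is not nullable, so stop

Collecting: FIRST(C) = { '/', 'e' }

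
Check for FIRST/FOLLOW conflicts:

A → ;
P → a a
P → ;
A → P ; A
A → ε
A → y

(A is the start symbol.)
Nullable non-terminals: A.
FIRST sets used below: FIRST(P) = { ';', 'a' }

A: nullable alternative(s) A → ε; FOLLOW(A) = { $ }
  A → ;: FIRST \ {ε} = { ';' } — disjoint from FOLLOW(A)
  A → P ; A: FIRST \ {ε} = { ';', 'a' } — disjoint from FOLLOW(A)
  A → ε: FIRST \ {ε} = { } — this is the only nullable alternative, skip
  A → y: FIRST \ {ε} = { 'y' } — disjoint from FOLLOW(A)

P has no nullable alternative, so no FIRST/FOLLOW check is needed there.

No FIRST/FOLLOW conflicts found.

Answer: No FIRST/FOLLOW conflicts.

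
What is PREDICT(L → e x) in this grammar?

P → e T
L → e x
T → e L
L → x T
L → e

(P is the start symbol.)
PREDICT(L → e x) = (FIRST(RHS) \ {ε}) ∪ (FOLLOW(L) if ε ∈ FIRST(RHS), i.e. RHS ⇒* ε)
FIRST(e x) = { 'e' }
ε ∉ FIRST(e x), so FOLLOW(L) is not added.
PREDICT(L → e x) = { 'e' }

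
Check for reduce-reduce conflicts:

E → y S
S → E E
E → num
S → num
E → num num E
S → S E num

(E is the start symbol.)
Augment with E' → E and build the canonical LR(0) collection (I0 = CLOSURE({[E' → . E]}), then GOTO on every symbol after a dot until no new states appear). It has 12 states:
  I0: { [E → . num num E], [E → . num], [E → . y S], [E' → . E] }  — shift
  I1: { [E' → E .] }  — accept
  I2: { [E → num . num E], [E → num .] }  — shift, reduce
  I3: { [E → . num num E], [E → . num], [E → . y S], [E → y . S], [S → . E E], [S → . S E num], [S → . num] }  — shift
  I4: { [E → . num num E], [E → . num], [E → . y S], [S → E . E] }  — shift
  I5: { [E → . num num E], [E → . num], [E → . y S], [E → y S .], [S → S . E num] }  — shift, reduce
  I6: { [E → num . num E], [E → num .], [S → num .] }  — shift, 2 reduces
  I7: { [E → . num num E], [E → . num], [E → . y S], [E → num num . E] }  — shift
  I8: { [E → num num E .] }  — reduce
  I9: { [S → S E . num] }  — shift
  I10: { [S → S E num .] }  — reduce
  I11: { [S → E E .] }  — reduce

I6 contains complete items [E → num .], [S → num .] — reduce-reduce conflict.

Answer: Yes — I6: [E → num .] vs [S → num .]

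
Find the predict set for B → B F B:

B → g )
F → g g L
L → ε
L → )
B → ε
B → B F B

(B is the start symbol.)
{ 'g' }

PREDICT(B → B F B) = (FIRST(RHS) \ {ε}) ∪ (FOLLOW(B) if ε ∈ FIRST(RHS), i.e. RHS ⇒* ε)
FIRST(B) = { 'g', ε }
FIRST(F) = { 'g' }
FIRST(B F B) = { 'g' }
ε ∉ FIRST(B F B), so FOLLOW(B) is not added.
PREDICT(B → B F B) = { 'g' }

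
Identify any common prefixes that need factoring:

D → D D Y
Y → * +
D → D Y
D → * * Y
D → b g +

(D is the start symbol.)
Left-factoring is needed when two productions for the same non-terminal
share a common prefix on the right-hand side.

Productions for D:
  D → D D Y
  D → D Y
  D → * * Y
  D → b g +

Found common prefix 'D' in productions for D

Answer: Yes, D has productions with common prefix 'D'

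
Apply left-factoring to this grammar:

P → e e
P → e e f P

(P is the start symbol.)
P → e e P'
P' → ε
P' → f P

Left-factoring transforms A → αβ₁ | αβ₂ into A → αA' and A' → β₁ | β₂
(α is the longest common prefix among the alternatives). Repeat until
no nonterminal has two alternatives with a common prefix.

Round 1: P has alternatives sharing prefix 'e e'. Introduce P': P → e e P'
  Add: P' → ε
  Add: P' → f P

No remaining common prefixes — done.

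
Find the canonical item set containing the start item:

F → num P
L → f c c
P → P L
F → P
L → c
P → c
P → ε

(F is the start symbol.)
{ [F → . P], [F → . num P], [F' → . F], [P → . P L], [P → . c], [P → .] }

First, augment the grammar with F' → F
I₀ = CLOSURE({ [F' → . F] }):
  [F' → . F] has the dot before F: add [F → . num P], [F → . P]
  [F → . P] has the dot before P: add [P → . P L], [P → . c], [P → .]
No further items can be added.

I₀ = { [F → . P], [F → . num P], [F' → . F], [P → . P L], [P → . c], [P → .] }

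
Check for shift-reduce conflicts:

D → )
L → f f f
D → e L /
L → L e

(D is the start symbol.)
No shift-reduce conflicts

Augment with D' → D and build the canonical LR(0) collection (I0 = CLOSURE({[D' → . D]}), then GOTO on every symbol after a dot until no new states appear). It has 10 states:
  I0: { [D → . )], [D → . e L /], [D' → . D] }  — shift
  I1: { [D → ) .] }  — reduce
  I2: { [D' → D .] }  — accept
  I3: { [D → e . L /], [L → . L e], [L → . f f f] }  — shift
  I4: { [D → e L . /], [L → L . e] }  — shift
  I5: { [L → f . f f] }  — shift
  I6: { [L → f f . f] }  — shift
  I7: { [L → f f f .] }  — reduce
  I8: { [D → e L / .] }  — reduce
  I9: { [L → L e .] }  — reduce

No state contains both a complete item and a shift item.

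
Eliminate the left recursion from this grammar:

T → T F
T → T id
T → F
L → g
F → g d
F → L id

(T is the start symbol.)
T is directly left-recursive. The standard transformation for
  A → A α₁ | ... | A α_m | β₁ | ... | β_n
is
  A  → β₁ A' | ... | β_n A'
  A' → α₁ A' | ... | α_m A' | ε

T → F becomes T → F T'
T → T F becomes T' → F T'
T → T id becomes T' → id T'
Add T' → ε

Productions for other non-terminals are unchanged:
  L → g
  F → g d
  F → L id

Resulting grammar:
T → F T'
T' → F T'
T' → id T'
T' → ε
L → g
F → g d
F → L id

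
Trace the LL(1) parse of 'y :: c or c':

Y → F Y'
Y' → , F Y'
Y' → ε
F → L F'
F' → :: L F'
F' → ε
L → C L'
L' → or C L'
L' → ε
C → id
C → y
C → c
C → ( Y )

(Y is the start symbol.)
LL(1) parsing maintains a stack (initially the start symbol over $) and the input. At each step: if the stack top is a terminal, match it against the current input token; if it is a non-terminal N, replace it with the RHS of M[N, lookahead] (the unique production whose predict set contains the lookahead).

Stack is shown with the top on the left.

Stack            Input          Action
--------------------------------------
Y $              y :: c or c $  output Y → F Y'
F Y' $           y :: c or c $  output F → L F'
L F' Y' $        y :: c or c $  output L → C L'
C L' F' Y' $     y :: c or c $  output C → y
y L' F' Y' $     y :: c or c $  match 'y'
L' F' Y' $       :: c or c $    output L' → ε
F' Y' $          :: c or c $    output F' → :: L F'
:: L F' Y' $     :: c or c $    match '::'
L F' Y' $        c or c $       output L → C L'
C L' F' Y' $     c or c $       output C → c
c L' F' Y' $     c or c $       match 'c'
L' F' Y' $       or c $         output L' → or C L'
or C L' F' Y' $  or c $         match 'or'
C L' F' Y' $     c $            output C → c
c L' F' Y' $     c $            match 'c'
L' F' Y' $       $              output L' → ε
F' Y' $          $              output F' → ε
Y' $             $              output Y' → ε
$                $              accept

The string is accepted.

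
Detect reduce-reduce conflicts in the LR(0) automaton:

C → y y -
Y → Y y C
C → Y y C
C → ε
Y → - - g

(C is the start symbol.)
Augment with C' → C and build the canonical LR(0) collection (I0 = CLOSURE({[C' → . C]}), then GOTO on every symbol after a dot until no new states appear). It has 11 states:
  I0: { [C → . Y y C], [C → . y y -], [C → .], [C' → . C], [Y → . - - g], [Y → . Y y C] }  — shift, reduce
  I1: { [Y → - . - g] }  — shift
  I2: { [C' → C .] }  — accept
  I3: { [C → Y . y C], [Y → Y . y C] }  — shift
  I4: { [C → y . y -] }  — shift
  I5: { [C → y y . -] }  — shift
  I6: { [C → y y - .] }  — reduce
  I7: { [C → . Y y C], [C → . y y -], [C → .], [C → Y y . C], [Y → . - - g], [Y → . Y y C], [Y → Y y . C] }  — shift, reduce
  I8: { [C → Y y C .], [Y → Y y C .] }  — 2 reduces
  I9: { [Y → - - . g] }  — shift
  I10: { [Y → - - g .] }  — reduce

I8 contains complete items [C → Y y C .], [Y → Y y C .] — reduce-reduce conflict.

Answer: Yes — I8: [C → Y y C .] vs [Y → Y y C .]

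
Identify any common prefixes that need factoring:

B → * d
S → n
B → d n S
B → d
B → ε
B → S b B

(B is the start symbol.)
Left-factoring is needed when two productions for the same non-terminal
share a common prefix on the right-hand side.

Productions for B:
  B → * d
  B → d n S
  B → d
  B → ε
  B → S b B

Found common prefix 'd' in productions for B

Answer: Yes, B has productions with common prefix 'd'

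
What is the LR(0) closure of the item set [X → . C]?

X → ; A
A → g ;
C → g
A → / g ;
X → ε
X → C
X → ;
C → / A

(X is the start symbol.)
{ [C → . / A], [C → . g], [X → . C] }

Start with: [X → . C]
  [X → . C] has the dot before C: add [C → . g], [C → . / A]
No further items can be added.

CLOSURE = { [C → . / A], [C → . g], [X → . C] }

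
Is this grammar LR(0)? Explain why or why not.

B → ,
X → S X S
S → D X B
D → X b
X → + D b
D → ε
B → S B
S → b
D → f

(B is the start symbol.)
A grammar is LR(0) if no state in the canonical LR(0) collection has:
  - both a shift item (dot before a terminal) and a complete item (shift-reduce conflict), or
  - two or more complete items (reduce-reduce conflict; the accept item [B' → B .] counts as a complete item here).

Augment with B' → B and build the canonical LR(0) collection (I0 = CLOSURE({[B' → . B]}), then GOTO on every symbol after a dot until no new states appear). It has 19 states:
  I0: { [B → . ,], [B → . S B], [B' → . B], [D → . X b], [D → . f], [D → .], [S → . D X B], [S → . b], [X → . + D b], [X → . S X S] }  — shift, reduce
  I1: { [D → . X b], [D → . f], [D → .], [S → . D X B], [S → . b], [X → + . D b], [X → . + D b], [X → . S X S] }  — shift, reduce
  I2: { [B → , .] }  — reduce
  I3: { [B' → B .] }  — accept
  I4: { [D → . X b], [D → . f], [D → .], [S → . D X B], [S → . b], [S → D . X B], [X → . + D b], [X → . S X S] }  — shift, reduce
  I5: { [B → . ,], [B → . S B], [B → S . B], [D → . X b], [D → . f], [D → .], [S → . D X B], [S → . b], [X → . + D b], [X → . S X S], [X → S . X S] }  — shift, reduce
  I6: { [D → X . b] }  — shift
  I7: { [S → b .] }  — reduce
  I8: { [D → f .] }  — reduce
  I9: { [D → X b .] }  — reduce
  I10: { [B → S B .] }  — reduce
  I11: { [D → . X b], [D → . f], [D → .], [D → X . b], [S → . D X B], [S → . b], [X → . + D b], [X → . S X S], [X → S X . S] }  — shift, reduce
  I12: { [D → . X b], [D → . f], [D → .], [S → . D X B], [S → . b], [X → . + D b], [X → . S X S], [X → S . X S], [X → S X S .] }  — shift, 2 reduces
  I13: { [D → X b .], [S → b .] }  — 2 reduces
  I14: { [D → . X b], [D → . f], [D → .], [S → . D X B], [S → . b], [X → . + D b], [X → . S X S], [X → S . X S] }  — shift, reduce
  I15: { [B → . ,], [B → . S B], [D → . X b], [D → . f], [D → .], [D → X . b], [S → . D X B], [S → . b], [S → D X . B], [X → . + D b], [X → . S X S] }  — shift, reduce
  I16: { [S → D X B .] }  — reduce
  I17: { [D → . X b], [D → . f], [D → .], [S → . D X B], [S → . b], [S → D . X B], [X → + D . b], [X → . + D b], [X → . S X S] }  — shift, reduce
  I18: { [S → b .], [X → + D b .] }  — 2 reduces

Conflict in state I0:
  Shift-reduce conflict between [D → .] and [B → . ,]
So the grammar is NOT LR(0).

Answer: No. Shift-reduce conflict between [D → .] and [B → . ,]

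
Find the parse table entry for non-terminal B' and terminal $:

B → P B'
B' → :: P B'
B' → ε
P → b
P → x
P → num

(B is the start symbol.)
To find M[B', $], we find productions for B' where $ is in the predict set (PREDICT(N → α) = (FIRST(α) \ {ε}) ∪ (FOLLOW(N) if α ⇒* ε)).

Relevant sets:
  FOLLOW(B') = { $ }

B' → :: P B': PREDICT = { '::' }
B' → ε: PREDICT = { $ }
  $ is in predict set, so this production goes in M[B', $]

M[B', $] = B' → ε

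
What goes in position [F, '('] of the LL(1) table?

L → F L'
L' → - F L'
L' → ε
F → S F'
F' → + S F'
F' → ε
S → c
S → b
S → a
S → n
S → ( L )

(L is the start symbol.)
F → S F'

To find M[F, '('], we find productions for F where '(' is in the predict set (PREDICT(N → α) = (FIRST(α) \ {ε}) ∪ (FOLLOW(N) if α ⇒* ε)).

Relevant sets:
  FIRST(S) = { '(', 'a', 'b', 'c', 'n' }

F → S F': PREDICT = { '(', 'a', 'b', 'c', 'n' }
  '(' is in predict set, so this production goes in M[F, '(']

M[F, '('] = F → S F'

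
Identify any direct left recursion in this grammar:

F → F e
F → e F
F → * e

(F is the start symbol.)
Yes, F is left-recursive

F → F e: LEFT RECURSIVE (starts with F)
F → e F: starts with e
F → * e: starts with '*'

The grammar has direct left recursion on: F.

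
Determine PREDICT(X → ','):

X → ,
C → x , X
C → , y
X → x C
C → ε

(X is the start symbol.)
{ ',' }

PREDICT(X → ',') = (FIRST(RHS) \ {ε}) ∪ (FOLLOW(X) if ε ∈ FIRST(RHS), i.e. RHS ⇒* ε)
FIRST(',') = { ',' }
ε ∉ FIRST(','), so FOLLOW(X) is not added.
PREDICT(X → ',') = { ',' }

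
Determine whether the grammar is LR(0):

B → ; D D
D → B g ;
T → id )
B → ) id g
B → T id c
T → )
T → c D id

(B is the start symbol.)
No. Shift-reduce conflict between [T → ) .] and [B → ) . id g]

Augment with B' → B and build the canonical LR(0) collection (I0 = CLOSURE({[B' → . B]}), then GOTO on every symbol after a dot until no new states appear). It has 19 states:
  I0: { [B → . ) id g], [B → . ; D D], [B → . T id c], [B' → . B], [T → . )], [T → . c D id], [T → . id )] }  — shift
  I1: { [B → ) . id g], [T → ) .] }  — shift, reduce
  I2: { [B → . ) id g], [B → . ; D D], [B → . T id c], [B → ; . D D], [D → . B g ;], [T → . )], [T → . c D id], [T → . id )] }  — shift
  I3: { [B' → B .] }  — accept
  I4: { [B → T . id c] }  — shift
  I5: { [B → . ) id g], [B → . ; D D], [B → . T id c], [D → . B g ;], [T → . )], [T → . c D id], [T → . id )], [T → c . D id] }  — shift
  I6: { [T → id . )] }  — shift
  I7: { [T → id ) .] }  — reduce
  I8: { [D → B . g ;] }  — shift
  I9: { [T → c D . id] }  — shift
  I10: { [T → c D id .] }  — reduce
  I11: { [D → B g . ;] }  — shift
  I12: { [D → B g ; .] }  — reduce
  I13: { [B → T id . c] }  — shift
  I14: { [B → T id c .] }  — reduce
  I15: { [B → . ) id g], [B → . ; D D], [B → . T id c], [B → ; D . D], [D → . B g ;], [T → . )], [T → . c D id], [T → . id )] }  — shift
  I16: { [B → ; D D .] }  — reduce
  I17: { [B → ) id . g] }  — shift
  I18: { [B → ) id g .] }  — reduce

Conflict in state I1:
  Shift-reduce conflict between [T → ) .] and [B → ) . id g]
So the grammar is NOT LR(0).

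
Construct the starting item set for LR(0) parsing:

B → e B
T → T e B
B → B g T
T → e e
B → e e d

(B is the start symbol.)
First, augment the grammar with B' → B
I₀ = CLOSURE({ [B' → . B] }):
  [B' → . B] has the dot before B: add [B → . e B], [B → . B g T], [B → . e e d]
No further items can be added.

I₀ = { [B → . B g T], [B → . e B], [B → . e e d], [B' → . B] }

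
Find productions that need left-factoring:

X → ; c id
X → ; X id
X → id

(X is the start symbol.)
Left-factoring is needed when two productions for the same non-terminal
share a common prefix on the right-hand side.

Productions for X:
  X → ; c id
  X → ; X id
  X → id

Found common prefix ';' in productions for X

Answer: Yes, X has productions with common prefix ';'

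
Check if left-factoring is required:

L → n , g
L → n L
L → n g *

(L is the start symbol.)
Yes, L has productions with common prefix 'n'

Left-factoring is needed when two productions for the same non-terminal
share a common prefix on the right-hand side.

Productions for L:
  L → n , g
  L → n L
  L → n g *

Found common prefix 'n' in productions for L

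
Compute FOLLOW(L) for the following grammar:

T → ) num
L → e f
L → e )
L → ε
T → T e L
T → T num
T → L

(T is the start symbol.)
To compute FOLLOW(L), find every occurrence of L on a right-hand side N → α L β: add FIRST(β) \ {ε}, and if β is empty or nullable also add FOLLOW(N). Iterate to a fixed point.

In T → T e L: L is at the end, add FOLLOW(T)
In T → L: L is at the end, add FOLLOW(T)

The FOLLOW sets referred to above (computed the same way, to a fixed point):
  FOLLOW(T) = { $, 'e', 'num' }

Taking the union: FOLLOW(L) = { $, 'e', 'num' }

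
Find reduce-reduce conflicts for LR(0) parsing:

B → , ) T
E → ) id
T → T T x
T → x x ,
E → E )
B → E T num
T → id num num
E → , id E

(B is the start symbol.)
A reduce-reduce conflict occurs when an LR(0) state has two complete items [A → α .] and [B → β .] — both call for a reduction, and with no lookahead the parser cannot choose between them.

Augment with B' → B and build the canonical LR(0) collection (I0 = CLOSURE({[B' → . B]}), then GOTO on every symbol after a dot until no new states appear). It has 22 states:
  I0: { [B → . , ) T], [B → . E T num], [B' → . B], [E → . ) id], [E → . , id E], [E → . E )] }  — shift
  I1: { [E → ) . id] }  — shift
  I2: { [B → , . ) T], [E → , . id E] }  — shift
  I3: { [B' → B .] }  — accept
  I4: { [B → E . T num], [E → E . )], [T → . T T x], [T → . id num num], [T → . x x ,] }  — shift
  I5: { [E → E ) .] }  — reduce
  I6: { [B → E T . num], [T → . T T x], [T → . id num num], [T → . x x ,], [T → T . T x] }  — shift
  I7: { [T → id . num num] }  — shift
  I8: { [T → x . x ,] }  — shift
  I9: { [T → x x . ,] }  — shift
  I10: { [T → x x , .] }  — reduce
  I11: { [T → id num . num] }  — shift
  I12: { [T → id num num .] }  — reduce
  I13: { [T → . T T x], [T → . id num num], [T → . x x ,], [T → T . T x], [T → T T . x] }  — shift
  I14: { [B → E T num .] }  — reduce
  I15: { [T → T T x .], [T → x . x ,] }  — shift, reduce
  I16: { [B → , ) . T], [T → . T T x], [T → . id num num], [T → . x x ,] }  — shift
  I17: { [E → , id . E], [E → . ) id], [E → . , id E], [E → . E )] }  — shift
  I18: { [E → , . id E] }  — shift
  I19: { [E → , id E .], [E → E . )] }  — shift, reduce
  I20: { [B → , ) T .], [T → . T T x], [T → . id num num], [T → . x x ,], [T → T . T x] }  — shift, reduce
  I21: { [E → ) id .] }  — reduce

No state contains more than one complete item.

Answer: No reduce-reduce conflicts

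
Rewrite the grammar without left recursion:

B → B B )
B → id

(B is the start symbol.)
B → id B'
B' → B ) B'
B' → ε

B is directly left-recursive. The standard transformation for
  A → A α₁ | ... | A α_m | β₁ | ... | β_n
is
  A  → β₁ A' | ... | β_n A'
  A' → α₁ A' | ... | α_m A' | ε

B → id becomes B → id B'
B → B B ) becomes B' → B ) B'
Add B' → ε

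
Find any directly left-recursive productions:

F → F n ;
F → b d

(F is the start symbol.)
Yes, F is left-recursive

Direct left recursion occurs when N → N α for some non-terminal N (the right-hand side begins with the left-hand side itself).

F → F n ;: LEFT RECURSIVE (starts with F)
F → b d: starts with b

The grammar has direct left recursion on: F.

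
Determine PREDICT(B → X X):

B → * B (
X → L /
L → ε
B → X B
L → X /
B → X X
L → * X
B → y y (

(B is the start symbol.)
{ '*', '/' }

PREDICT(B → X X) = (FIRST(RHS) \ {ε}) ∪ (FOLLOW(B) if ε ∈ FIRST(RHS), i.e. RHS ⇒* ε)
FIRST(X) = { '*', '/' }
FIRST(X X) = { '*', '/' }
ε ∉ FIRST(X X), so FOLLOW(B) is not added.
PREDICT(B → X X) = { '*', '/' }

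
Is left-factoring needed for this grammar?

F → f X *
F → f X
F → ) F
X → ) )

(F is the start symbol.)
Yes, F has productions with common prefix 'f X'

Left-factoring is needed when two productions for the same non-terminal
share a common prefix on the right-hand side.

Productions for F:
  F → f X *
  F → f X
  F → ) F

Found common prefix 'f X' in productions for F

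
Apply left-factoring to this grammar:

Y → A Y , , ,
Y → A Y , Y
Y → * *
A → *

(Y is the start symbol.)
Y → A Y , Y'
Y' → , ,
Y' → Y
Y → * *
A → *

Left-factoring transforms A → αβ₁ | αβ₂ into A → αA' and A' → β₁ | β₂
(α is the longest common prefix among the alternatives). Repeat until
no nonterminal has two alternatives with a common prefix.

Round 1: Y has alternatives sharing prefix 'A Y ,'. Introduce Y': Y → A Y , Y'
  Add: Y' → , ,
  Add: Y' → Y

No remaining common prefixes — done.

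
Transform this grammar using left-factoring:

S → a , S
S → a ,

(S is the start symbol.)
S → a , S'
S' → S
S' → ε

Left-factoring transforms A → αβ₁ | αβ₂ into A → αA' and A' → β₁ | β₂
(α is the longest common prefix among the alternatives). Repeat until
no nonterminal has two alternatives with a common prefix.

Round 1: S has alternatives sharing prefix 'a ,'. Introduce S': S → a , S'
  Add: S' → S
  Add: S' → ε

No remaining common prefixes — done.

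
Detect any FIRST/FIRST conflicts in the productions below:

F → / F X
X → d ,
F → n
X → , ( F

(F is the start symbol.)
Productions for F:
  F → / F X: FIRST = { '/' }
  F → n: FIRST = { 'n' }
Productions for X:
  X → d ,: FIRST = { 'd' }
  X → , ( F: FIRST = { ',' }

All alternatives of each non-terminal have pairwise disjoint FIRST sets.

Answer: No FIRST/FIRST conflicts.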